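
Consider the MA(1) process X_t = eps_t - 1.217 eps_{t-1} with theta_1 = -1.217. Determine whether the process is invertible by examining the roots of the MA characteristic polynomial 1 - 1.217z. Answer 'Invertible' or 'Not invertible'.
\text{Not invertible}

The MA(q) characteristic polynomial is P(z) = 1 - 1.217z.
Invertibility requires all roots to lie outside the unit circle, i.e. |z| > 1 for every root.
This is linear in z: 1 + (-1.217) z = 0  =>  z = -1/(-1.217) = 0.821693,  |z| = 0.821693.
Moduli of all roots: 0.8217.
All moduli strictly greater than 1? No.
Verdict: Not invertible.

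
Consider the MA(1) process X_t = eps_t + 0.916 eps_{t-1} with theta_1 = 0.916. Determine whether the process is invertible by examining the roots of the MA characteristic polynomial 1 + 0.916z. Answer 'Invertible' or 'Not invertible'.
\text{Invertible}

The MA(q) characteristic polynomial is P(z) = 1 + 0.916z.
Invertibility requires all roots to lie outside the unit circle, i.e. |z| > 1 for every root.
This is linear in z: 1 + (0.916) z = 0  =>  z = -1/(0.916) = -1.091703,  |z| = 1.091703.
Moduli of all roots: 1.0917.
All moduli strictly greater than 1? Yes.
Verdict: Invertible.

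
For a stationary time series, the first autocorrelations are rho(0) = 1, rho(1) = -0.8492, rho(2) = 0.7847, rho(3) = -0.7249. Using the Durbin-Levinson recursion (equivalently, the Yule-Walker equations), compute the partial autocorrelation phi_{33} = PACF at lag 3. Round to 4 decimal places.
\phi_{33} = -0.0638

The PACF at lag k is phi_{kk}, the last component of the solution
to the Yule-Walker system G_k phi = r_k where
  (G_k)_{ij} = rho(|i - j|), (r_k)_i = rho(i), i,j = 1..k.
Equivalently, Durbin-Levinson gives phi_{kk} iteratively:
  phi_{11} = rho(1)
  phi_{kk} = [rho(k) - sum_{j=1..k-1} phi_{k-1,j} rho(k-j)]
            / [1 - sum_{j=1..k-1} phi_{k-1,j} rho(j)],
  phi_{k,j} = phi_{k-1,j} - phi_{kk} phi_{k-1,k-j},  j = 1..k-1.
Step k = 1:
  phi_11 = rho(1) = -0.8492.
Step k = 2:
  phi_22 = [rho(2) - phi_11 rho(1)] / [1 - phi_11 rho(1)] = [0.7847 - (-0.8492)(-0.8492)] / [1 - (-0.8492)(-0.8492)]
         = 0.06355936 / 0.27885936 = 0.227926.
  Update: phi_21 = phi_11 - phi_22 phi_11 = -0.8492 - (0.227926)(-0.8492) = -0.655645.
Step k = 3:
  phi_33 = [rho(3) - phi_21 rho(2) - phi_22 rho(1)] / [1 - phi_21 rho(1) - phi_22 rho(2)]
    numerator   = -0.7249 - (-0.655645)(0.7847) - (0.227926)(-0.8492) = -0.01686038
    denominator = 1 - (-0.655645)(-0.8492) - (0.227926)(0.7847) = 0.26437252
  phi_33 = -0.01686038 / 0.26437252 = -0.0638.
Therefore phi_{33} = -0.0638.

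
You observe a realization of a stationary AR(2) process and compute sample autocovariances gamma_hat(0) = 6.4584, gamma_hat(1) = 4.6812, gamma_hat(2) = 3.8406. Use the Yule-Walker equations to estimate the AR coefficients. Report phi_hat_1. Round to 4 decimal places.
\hat\phi_{1} = 0.6190

The Yule-Walker equations for an AR(p) process read, in matrix form,
  Gamma_p phi = r_p,   with   (Gamma_p)_{ij} = gamma(|i - j|),
                       (r_p)_i = gamma(i),   i,j = 1..p.
Substitute the sample gammas (Toeplitz matrix and right-hand side of size 2):
  Gamma_p = [[6.4584, 4.6812], [4.6812, 6.4584]]
  r_p     = [4.6812, 3.8406]
Written out:
  6.4584 phi_1 + 4.6812 phi_2 = 4.6812
  4.6812 phi_1 + 6.4584 phi_2 = 3.8406
Solve by Cramer's rule:
  det = gamma(0)^2 - gamma(1)^2 = (6.4584)^2 - (4.6812)^2 = 41.71093056 - 21.91363344 = 19.79729712
  phi_hat_1 = [gamma(1) gamma(0) - gamma(1) gamma(2)] / det = [(4.6812)(6.4584) - (4.6812)(3.8406)] / 19.79729712 = 12.25444536 / 19.79729712 = 0.619
  phi_hat_2 = [gamma(0) gamma(2) - gamma(1)^2] / det = [(6.4584)(3.8406) - (4.6812)^2] / 19.79729712 = 2.8904976 / 19.79729712 = 0.146
So phi_hat = [0.6190, 0.1460].
Therefore phi_hat_1 = 0.6190.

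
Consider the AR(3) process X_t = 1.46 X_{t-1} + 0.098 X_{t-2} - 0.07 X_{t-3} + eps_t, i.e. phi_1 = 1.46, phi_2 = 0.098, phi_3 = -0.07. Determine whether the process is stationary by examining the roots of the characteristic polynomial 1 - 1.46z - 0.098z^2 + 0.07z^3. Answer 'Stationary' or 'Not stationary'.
\text{Not stationary}

The AR(p) characteristic polynomial is P(z) = 1 - 1.46z - 0.098z^2 + 0.07z^3.
Stationarity requires all roots to lie outside the unit circle, i.e. |z| > 1 for every root.
Degree 3: look for a simple real root z0 first, then factor out (1 - z/z0) and solve the remaining quadratic.
Testing z0 = 5: P(5) = 1 + (-1.46)(5) + (-0.098)(5)^2 + (0.07)(5)^3
  = 1 + (-7.3) + (-2.45) + (8.75) = 0.  So z_0 = 5 is a root, |z_0| = 5.
Divide out the factor (1 - 0.2 z) = (1 - z/z0) (since 1/z0 = 0.2):
  P(z) = (1 - 0.2 z)(1 + (-1.26) z + (-0.35) z^2)
  [check: z-coef -1.26 - (0.2) = -1.46; z^2-coef -0.35 - (0.2)(-1.26) = -0.098; z^3-coef -(0.2)(-0.35) = 0.07.]
Remaining roots from the quadratic factor 1 + (-1.26) z + (-0.35) z^2:
  Set 1 + (-1.26) z + (-0.35) z^2 = 0, i.e. a z^2 + b z + c = 0 with a = -0.35, b = -1.26, c = 1.
  Discriminant D = b^2 - 4ac = (-1.26)^2 - 4*(-0.35)*1 = 1.5876 - (-1.4) = 2.9876.
  D >= 0, so the roots are real: z = (-b +/- sqrt(D)) / (2a) = (1.26 +/- 1.728468) / (-0.7).
    z_1 = (1.26 + 1.728468) / (-0.7) = -4.2692,   |z_1| = 4.2692.
    z_2 = (1.26 - 1.728468) / (-0.7) = 0.6692,   |z_2| = 0.6692.
Moduli of all roots: 5.0000, 4.2692, 0.6692.
All moduli strictly greater than 1? No.
Verdict: Not stationary.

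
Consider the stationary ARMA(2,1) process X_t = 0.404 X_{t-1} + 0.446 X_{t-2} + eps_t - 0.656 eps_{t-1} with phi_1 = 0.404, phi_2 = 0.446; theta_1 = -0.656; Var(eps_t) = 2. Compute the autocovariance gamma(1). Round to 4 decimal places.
\gamma(1) = -0.5267

Multiply the model equation by X_{t-k} and take expectations. With theta_0 = psi_0 = 1 and psi_j the MA(infinity) weights, this gives
  gamma(k) - sum_i phi_i gamma(k-i) = c_k,
  c_k = sigma^2 * sum_{j=k..q} theta_j psi_{j-k}   (c_k = 0 for k > q),
using gamma(-m) = gamma(m).
psi-weights needed (psi_j = theta_j + sum_i phi_i psi_{j-i}):
  psi_1 = theta_1 + phi_1 = -0.656 + (0.404) = -0.252
Right-hand sides:
  c_0 = sigma^2 (1 + theta_1 psi_1) = 2 * (1 + (-0.656)(-0.252)) = 2 * 1.165312 = 2.330624
  c_1 = sigma^2 theta_1 = 2 * (-0.656) = -1.312
  c_2 = 0
Equations for k = 0, 1, 2 (AR order 2, c_2 = 0):
  (E0) gamma(0) = phi_1 gamma(1) + phi_2 gamma(2) + c_0
  (E1) gamma(1) = phi_1 gamma(0) + phi_2 gamma(1) + c_1
  (E2) gamma(2) = phi_1 gamma(1) + phi_2 gamma(0)
From (E1): gamma(1) = A gamma(0) + B with
  A = phi_1 / (1 - phi_2) = 0.404 / 0.554 = 0.729242,   B = c_1 / (1 - phi_2) = -1.312 / 0.554 = -2.368231.
Insert (E2) into (E0): gamma(0) (1 - phi_2^2) = phi_1 (1 + phi_2) gamma(1) + c_0.
  phi_1 (1 + phi_2) = (0.404)(1.446) = 0.584184,   1 - phi_2^2 = 0.801084.
Replace gamma(1) by A gamma(0) + B and collect gamma(0):
  gamma(0) [0.801084 - (0.584184)(0.729242)] = (0.584184)(-2.368231) + 2.330624
  gamma(0) * 0.375073 = 0.947141
  gamma(0) = 0.947141 / 0.375073 = 2.525222.
  gamma(1) = A gamma(0) + B = (0.729242)(2.525222) + (-2.368231) = -0.526734.
Therefore gamma(1) = -0.5267 (to 4 decimal places).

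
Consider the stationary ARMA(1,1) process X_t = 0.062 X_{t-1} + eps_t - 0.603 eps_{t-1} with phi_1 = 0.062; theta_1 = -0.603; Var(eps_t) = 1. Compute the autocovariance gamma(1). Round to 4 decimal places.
\gamma(1) = -0.5228

Multiply the model equation by X_{t-k} and take expectations. With theta_0 = psi_0 = 1 and psi_j the MA(infinity) weights, this gives
  gamma(k) - sum_i phi_i gamma(k-i) = c_k,
  c_k = sigma^2 * sum_{j=k..q} theta_j psi_{j-k}   (c_k = 0 for k > q),
using gamma(-m) = gamma(m).
psi-weights needed (psi_j = theta_j + sum_i phi_i psi_{j-i}):
  psi_1 = theta_1 + phi_1 = -0.603 + (0.062) = -0.541
Right-hand sides:
  c_0 = sigma^2 (1 + theta_1 psi_1) = 1 * (1 + (-0.603)(-0.541)) = 1 * 1.326223 = 1.326223
  c_1 = sigma^2 theta_1 = 1 * (-0.603) = -0.603
  c_2 = 0
Equations for k = 0 and k = 1 (AR order 1):
  gamma(0) = phi_1 gamma(1) + c_0
  gamma(1) = phi_1 gamma(0) + c_1
Substituting the second into the first: gamma(0) (1 - phi_1^2) = c_0 + phi_1 c_1, so
  gamma(0) = (c_0 + phi_1 c_1) / (1 - phi_1^2) = (1.326223 + (0.062)(-0.603)) / (1 - (0.062)^2) = 1.288837 / 0.996156 = 1.29381.
  gamma(1) = phi_1 gamma(0) + c_1 = (0.062)(1.29381) + (-0.603) = -0.522784.
Therefore gamma(1) = -0.5228 (to 4 decimal places).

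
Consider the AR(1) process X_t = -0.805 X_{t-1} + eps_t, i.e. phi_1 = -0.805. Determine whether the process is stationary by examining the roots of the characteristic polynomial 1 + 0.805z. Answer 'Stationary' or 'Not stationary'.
\text{Stationary}

The AR(p) characteristic polynomial is P(z) = 1 + 0.805z.
Stationarity requires all roots to lie outside the unit circle, i.e. |z| > 1 for every root.
This is linear in z: 1 + (0.805) z = 0  =>  z = -1/(0.805) = -1.242236,  |z| = 1.242236.
Moduli of all roots: 1.2422.
All moduli strictly greater than 1? Yes.
Verdict: Stationary.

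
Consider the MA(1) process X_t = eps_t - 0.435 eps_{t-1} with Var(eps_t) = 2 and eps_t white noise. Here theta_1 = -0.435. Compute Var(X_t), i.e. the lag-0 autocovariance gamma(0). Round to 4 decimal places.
\gamma(0) = 2.3785

For an MA(q) process X_t = eps_t + sum_i theta_i eps_{t-i} with
Var(eps_t) = sigma^2, the variance is
  gamma(0) = sigma^2 * (1 + sum_i theta_i^2).
  sum_i theta_i^2 = (-0.435)^2 = 0.189225.
  gamma(0) = 2 * (1 + 0.189225) = 2 * 1.189225 = 2.37845, which rounds to 2.3785.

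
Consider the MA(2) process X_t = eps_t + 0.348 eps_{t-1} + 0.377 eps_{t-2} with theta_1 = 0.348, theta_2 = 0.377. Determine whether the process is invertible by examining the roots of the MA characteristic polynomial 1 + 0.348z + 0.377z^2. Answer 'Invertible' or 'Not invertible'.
\text{Invertible}

The MA(q) characteristic polynomial is P(z) = 1 + 0.348z + 0.377z^2.
Invertibility requires all roots to lie outside the unit circle, i.e. |z| > 1 for every root.
Set 1 + (0.348) z + (0.377) z^2 = 0, i.e. a z^2 + b z + c = 0 with a = 0.377, b = 0.348, c = 1.
Discriminant D = b^2 - 4ac = (0.348)^2 - 4*(0.377)*1 = 0.121104 - (1.508) = -1.386896.
D < 0, so the roots are the complex-conjugate pair z = (-b +/- i sqrt(-D)) / (2a) = -0.4615 +/- 1.5619i.
For a conjugate pair |z|^2 = z * conj(z) = (product of roots) = c/a = 1/(0.377) = 2.65252, so |z| = sqrt(2.65252) = 1.6287 for both roots.
Moduli of all roots: 1.6287, 1.6287.
All moduli strictly greater than 1? Yes.
Verdict: Invertible.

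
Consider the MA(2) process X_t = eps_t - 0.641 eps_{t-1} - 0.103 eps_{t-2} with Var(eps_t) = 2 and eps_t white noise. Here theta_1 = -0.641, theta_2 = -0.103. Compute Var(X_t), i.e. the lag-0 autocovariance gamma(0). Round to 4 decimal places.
\gamma(0) = 2.8430

For an MA(q) process X_t = eps_t + sum_i theta_i eps_{t-i} with
Var(eps_t) = sigma^2, the variance is
  gamma(0) = sigma^2 * (1 + sum_i theta_i^2).
  sum_i theta_i^2 = (-0.641)^2 + (-0.103)^2 = 0.410881 + 0.010609 = 0.42149.
  gamma(0) = 2 * (1 + 0.42149) = 2 * 1.42149 = 2.84298, which rounds to 2.8430.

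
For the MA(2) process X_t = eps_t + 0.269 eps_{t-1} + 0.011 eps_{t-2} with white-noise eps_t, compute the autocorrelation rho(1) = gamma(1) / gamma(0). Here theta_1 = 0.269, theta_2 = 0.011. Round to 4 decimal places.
\rho(1) = 0.2536

For an MA(q) process with theta_0 = 1, the autocovariance is
  gamma(k) = sigma^2 * sum_{i=0..q-k} theta_i * theta_{i+k},
and rho(k) = gamma(k) / gamma(0). Sigma^2 cancels.
  numerator   = (1)*(0.269) + (0.269)*(0.011) = 0.271959.
  denominator = (1)^2 + (0.269)^2 + (0.011)^2 = 1.072482.
  rho(1) = 0.271959 / 1.072482 = 0.2536.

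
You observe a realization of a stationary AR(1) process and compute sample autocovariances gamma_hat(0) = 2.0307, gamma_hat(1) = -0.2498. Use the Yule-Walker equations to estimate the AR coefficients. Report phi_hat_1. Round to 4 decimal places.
\hat\phi_{1} = -0.1230

The Yule-Walker equations for an AR(p) process read, in matrix form,
  Gamma_p phi = r_p,   with   (Gamma_p)_{ij} = gamma(|i - j|),
                       (r_p)_i = gamma(i),   i,j = 1..p.
Substitute the sample gammas (Toeplitz matrix and right-hand side of size 1):
  Gamma_p = [[2.0307]]
  r_p     = [-0.2498]
With p = 1 this is the single equation gamma(0) phi_1 = gamma(1):
  phi_hat_1 = gamma(1) / gamma(0) = -0.2498 / 2.0307 = -0.1230.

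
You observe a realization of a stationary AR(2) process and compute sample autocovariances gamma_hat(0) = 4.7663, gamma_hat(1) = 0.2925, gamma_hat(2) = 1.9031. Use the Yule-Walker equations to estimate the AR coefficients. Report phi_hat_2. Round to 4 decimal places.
\hat\phi_{2} = 0.3970

The Yule-Walker equations for an AR(p) process read, in matrix form,
  Gamma_p phi = r_p,   with   (Gamma_p)_{ij} = gamma(|i - j|),
                       (r_p)_i = gamma(i),   i,j = 1..p.
Substitute the sample gammas (Toeplitz matrix and right-hand side of size 2):
  Gamma_p = [[4.7663, 0.2925], [0.2925, 4.7663]]
  r_p     = [0.2925, 1.9031]
Written out:
  4.7663 phi_1 + 0.2925 phi_2 = 0.2925
  0.2925 phi_1 + 4.7663 phi_2 = 1.9031
Solve by Cramer's rule:
  det = gamma(0)^2 - gamma(1)^2 = (4.7663)^2 - (0.2925)^2 = 22.71761569 - 0.08555625 = 22.63205944
  phi_hat_1 = [gamma(1) gamma(0) - gamma(1) gamma(2)] / det = [(0.2925)(4.7663) - (0.2925)(1.9031)] / 22.63205944 = 0.837486 / 22.63205944 = 0.037
  phi_hat_2 = [gamma(0) gamma(2) - gamma(1)^2] / det = [(4.7663)(1.9031) - (0.2925)^2] / 22.63205944 = 8.98518928 / 22.63205944 = 0.397
So phi_hat = [0.0370, 0.3970].
Therefore phi_hat_2 = 0.3970.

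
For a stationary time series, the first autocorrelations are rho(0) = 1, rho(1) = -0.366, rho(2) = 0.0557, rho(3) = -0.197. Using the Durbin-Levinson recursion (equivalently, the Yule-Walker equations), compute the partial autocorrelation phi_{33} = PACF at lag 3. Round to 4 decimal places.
\phi_{33} = -0.2420

The PACF at lag k is phi_{kk}, the last component of the solution
to the Yule-Walker system G_k phi = r_k where
  (G_k)_{ij} = rho(|i - j|), (r_k)_i = rho(i), i,j = 1..k.
Equivalently, Durbin-Levinson gives phi_{kk} iteratively:
  phi_{11} = rho(1)
  phi_{kk} = [rho(k) - sum_{j=1..k-1} phi_{k-1,j} rho(k-j)]
            / [1 - sum_{j=1..k-1} phi_{k-1,j} rho(j)],
  phi_{k,j} = phi_{k-1,j} - phi_{kk} phi_{k-1,k-j},  j = 1..k-1.
Step k = 1:
  phi_11 = rho(1) = -0.366.
Step k = 2:
  phi_22 = [rho(2) - phi_11 rho(1)] / [1 - phi_11 rho(1)] = [0.0557 - (-0.366)(-0.366)] / [1 - (-0.366)(-0.366)]
         = -0.078256 / 0.866044 = -0.09036.
  Update: phi_21 = phi_11 - phi_22 phi_11 = -0.366 - (-0.09036)(-0.366) = -0.399072.
Step k = 3:
  phi_33 = [rho(3) - phi_21 rho(2) - phi_22 rho(1)] / [1 - phi_21 rho(1) - phi_22 rho(2)]
    numerator   = -0.197 - (-0.399072)(0.0557) - (-0.09036)(-0.366) = -0.20784357
    denominator = 1 - (-0.399072)(-0.366) - (-0.09036)(0.0557) = 0.85897276
  phi_33 = -0.20784357 / 0.85897276 = -0.242.
Therefore phi_{33} = -0.2420.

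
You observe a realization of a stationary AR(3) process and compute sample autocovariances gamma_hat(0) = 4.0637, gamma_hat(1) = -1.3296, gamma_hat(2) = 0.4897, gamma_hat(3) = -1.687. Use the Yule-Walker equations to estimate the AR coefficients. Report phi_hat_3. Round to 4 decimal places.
\hat\phi_{3} = -0.4160

The Yule-Walker equations for an AR(p) process read, in matrix form,
  Gamma_p phi = r_p,   with   (Gamma_p)_{ij} = gamma(|i - j|),
                       (r_p)_i = gamma(i),   i,j = 1..p.
Substitute the sample gammas (Toeplitz matrix and right-hand side of size 3):
  Gamma_p = [[4.0637, -1.3296, 0.4897], [-1.3296, 4.0637, -1.3296], [0.4897, -1.3296, 4.0637]]
  r_p     = [-1.3296, 0.4897, -1.687]
Written out (R1..R3):
  (R1) 4.0637 phi_1 - 1.3296 phi_2 + 0.4897 phi_3 = -1.3296
  (R2) -1.3296 phi_1 + 4.0637 phi_2 - 1.3296 phi_3 = 0.4897
  (R3) 0.4897 phi_1 - 1.3296 phi_2 + 4.0637 phi_3 = -1.687
Gaussian elimination:
  R2 <- R2 - (-1.3296/4.0637) R1 = R2 - (-0.32719) R1:  3.628669 phi_2 - 1.169375 phi_3 = 0.054669
  R3 <- R3 - (0.4897/4.0637) R1 = R3 - (0.120506) R1:  -1.169375 phi_2 + 4.004688 phi_3 = -1.526775
  R3 <- R3 - (-1.169375/3.628669) R2 = R3 - (-0.32226) R2:  3.627845 phi_3 = -1.509158
Back-substitution:
  phi_hat_3 = -1.509158 / 3.627845 = -0.415993
  phi_hat_2 = (0.054669 - (-1.169375)(-0.415993)) / 3.628669 = -0.118992
  phi_hat_1 = (-1.3296 - (-1.3296)(-0.118992) - (0.4897)(-0.415993)) / 4.0637 = -0.315993
So phi_hat = [-0.3160, -0.1190, -0.4160].
Therefore phi_hat_3 = -0.4160.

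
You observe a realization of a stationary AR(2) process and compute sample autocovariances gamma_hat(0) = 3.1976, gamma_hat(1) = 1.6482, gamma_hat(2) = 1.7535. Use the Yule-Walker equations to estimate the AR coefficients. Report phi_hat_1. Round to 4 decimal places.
\hat\phi_{1} = 0.3170

The Yule-Walker equations for an AR(p) process read, in matrix form,
  Gamma_p phi = r_p,   with   (Gamma_p)_{ij} = gamma(|i - j|),
                       (r_p)_i = gamma(i),   i,j = 1..p.
Substitute the sample gammas (Toeplitz matrix and right-hand side of size 2):
  Gamma_p = [[3.1976, 1.6482], [1.6482, 3.1976]]
  r_p     = [1.6482, 1.7535]
Written out:
  3.1976 phi_1 + 1.6482 phi_2 = 1.6482
  1.6482 phi_1 + 3.1976 phi_2 = 1.7535
Solve by Cramer's rule:
  det = gamma(0)^2 - gamma(1)^2 = (3.1976)^2 - (1.6482)^2 = 10.22464576 - 2.71656324 = 7.50808252
  phi_hat_1 = [gamma(1) gamma(0) - gamma(1) gamma(2)] / det = [(1.6482)(3.1976) - (1.6482)(1.7535)] / 7.50808252 = 2.38016562 / 7.50808252 = 0.317
  phi_hat_2 = [gamma(0) gamma(2) - gamma(1)^2] / det = [(3.1976)(1.7535) - (1.6482)^2] / 7.50808252 = 2.89042836 / 7.50808252 = 0.385
So phi_hat = [0.3170, 0.3850].
Therefore phi_hat_1 = 0.3170.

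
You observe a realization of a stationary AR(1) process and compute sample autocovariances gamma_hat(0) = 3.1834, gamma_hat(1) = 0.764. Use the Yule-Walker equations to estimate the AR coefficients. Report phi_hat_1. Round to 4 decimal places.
\hat\phi_{1} = 0.2400

The Yule-Walker equations for an AR(p) process read, in matrix form,
  Gamma_p phi = r_p,   with   (Gamma_p)_{ij} = gamma(|i - j|),
                       (r_p)_i = gamma(i),   i,j = 1..p.
Substitute the sample gammas (Toeplitz matrix and right-hand side of size 1):
  Gamma_p = [[3.1834]]
  r_p     = [0.764]
With p = 1 this is the single equation gamma(0) phi_1 = gamma(1):
  phi_hat_1 = gamma(1) / gamma(0) = 0.764 / 3.1834 = 0.2400.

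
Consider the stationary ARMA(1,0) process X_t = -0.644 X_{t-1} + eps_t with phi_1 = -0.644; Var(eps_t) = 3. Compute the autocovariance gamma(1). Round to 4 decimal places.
\gamma(1) = -3.3011

Multiply the model equation by X_{t-k} and take expectations. With theta_0 = psi_0 = 1 and psi_j the MA(infinity) weights, this gives
  gamma(k) - sum_i phi_i gamma(k-i) = c_k,
  c_k = sigma^2 * sum_{j=k..q} theta_j psi_{j-k}   (c_k = 0 for k > q),
using gamma(-m) = gamma(m).
Pure AR (q = 0): c_0 = sigma^2 = 3, c_k = 0 for k >= 1.
Equations for k = 0 and k = 1 (AR order 1):
  gamma(0) = phi_1 gamma(1) + c_0
  gamma(1) = phi_1 gamma(0) + c_1
Substituting the second into the first: gamma(0) (1 - phi_1^2) = c_0 + phi_1 c_1, so
  gamma(0) = c_0 / (1 - phi_1^2) = 3 / (1 - (-0.644)^2) = 3 / 0.585264 = 5.125892.
  gamma(1) = phi_1 gamma(0) = (-0.644)(5.125892) = -3.301074.
Therefore gamma(1) = -3.3011 (to 4 decimal places).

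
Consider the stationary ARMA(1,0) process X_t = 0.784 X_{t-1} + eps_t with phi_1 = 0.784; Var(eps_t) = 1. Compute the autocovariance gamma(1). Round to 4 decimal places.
\gamma(1) = 2.0345

Multiply the model equation by X_{t-k} and take expectations. With theta_0 = psi_0 = 1 and psi_j the MA(infinity) weights, this gives
  gamma(k) - sum_i phi_i gamma(k-i) = c_k,
  c_k = sigma^2 * sum_{j=k..q} theta_j psi_{j-k}   (c_k = 0 for k > q),
using gamma(-m) = gamma(m).
Pure AR (q = 0): c_0 = sigma^2 = 1, c_k = 0 for k >= 1.
Equations for k = 0 and k = 1 (AR order 1):
  gamma(0) = phi_1 gamma(1) + c_0
  gamma(1) = phi_1 gamma(0) + c_1
Substituting the second into the first: gamma(0) (1 - phi_1^2) = c_0 + phi_1 c_1, so
  gamma(0) = c_0 / (1 - phi_1^2) = 1 / (1 - (0.784)^2) = 1 / 0.385344 = 2.595084.
  gamma(1) = phi_1 gamma(0) = (0.784)(2.595084) = 2.034546.
Therefore gamma(1) = 2.0345 (to 4 decimal places).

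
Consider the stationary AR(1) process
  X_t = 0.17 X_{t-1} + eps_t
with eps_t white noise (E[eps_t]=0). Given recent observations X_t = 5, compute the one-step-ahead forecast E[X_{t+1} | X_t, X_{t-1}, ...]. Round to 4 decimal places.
E[X_{t+1} \mid \mathcal F_t] = 0.8500

For an AR(p) model X_t = c + sum_i phi_i X_{t-i} + eps_t, the
one-step-ahead conditional mean is
  E[X_{t+1} | X_t, ...] = c + sum_i phi_i X_{t+1-i}.
Substitute known values:
  E[X_{t+1} | ...] = (0.17) * (5)
                   = 0.8500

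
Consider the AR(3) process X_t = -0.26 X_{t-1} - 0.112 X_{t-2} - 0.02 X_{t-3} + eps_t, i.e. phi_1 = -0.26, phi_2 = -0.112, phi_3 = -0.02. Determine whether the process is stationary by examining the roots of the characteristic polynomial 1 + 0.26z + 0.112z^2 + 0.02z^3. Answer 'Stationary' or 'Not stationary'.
\text{Stationary}

The AR(p) characteristic polynomial is P(z) = 1 + 0.26z + 0.112z^2 + 0.02z^3.
Stationarity requires all roots to lie outside the unit circle, i.e. |z| > 1 for every root.
Degree 3: look for a simple real root z0 first, then factor out (1 - z/z0) and solve the remaining quadratic.
Testing z0 = -5: P(-5) = 1 + (0.26)(-5) + (0.112)(-5)^2 + (0.02)(-5)^3
  = 1 + (-1.3) + (2.8) + (-2.5) = 0.  So z_0 = -5 is a root, |z_0| = 5.
Divide out the factor (1 + 0.2 z) = (1 - z/z0) (since 1/z0 = -0.2):
  P(z) = (1 + 0.2 z)(1 + (0.06) z + (0.1) z^2)
  [check: z-coef 0.06 - (-0.2) = 0.26; z^2-coef 0.1 - (-0.2)(0.06) = 0.112; z^3-coef -(-0.2)(0.1) = 0.02.]
Remaining roots from the quadratic factor 1 + (0.06) z + (0.1) z^2:
  Set 1 + (0.06) z + (0.1) z^2 = 0, i.e. a z^2 + b z + c = 0 with a = 0.1, b = 0.06, c = 1.
  Discriminant D = b^2 - 4ac = (0.06)^2 - 4*(0.1)*1 = 0.0036 - (0.4) = -0.3964.
  D < 0, so the roots are the complex-conjugate pair z = (-b +/- i sqrt(-D)) / (2a) = -0.3 +/- 3.148i.
  For a conjugate pair |z|^2 = z * conj(z) = (product of roots) = c/a = 1/(0.1) = 10, so |z| = sqrt(10) = 3.1623 for both roots.
Moduli of all roots: 5.0000, 3.1623, 3.1623.
All moduli strictly greater than 1? Yes.
Verdict: Stationary.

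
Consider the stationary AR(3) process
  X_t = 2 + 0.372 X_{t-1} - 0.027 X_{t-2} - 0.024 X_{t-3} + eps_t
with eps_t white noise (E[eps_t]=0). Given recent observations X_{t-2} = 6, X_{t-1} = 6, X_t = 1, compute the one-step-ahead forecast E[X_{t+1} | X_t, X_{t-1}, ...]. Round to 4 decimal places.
E[X_{t+1} \mid \mathcal F_t] = 2.0660

For an AR(p) model X_t = c + sum_i phi_i X_{t-i} + eps_t, the
one-step-ahead conditional mean is
  E[X_{t+1} | X_t, ...] = c + sum_i phi_i X_{t+1-i}.
Substitute known values:
  E[X_{t+1} | ...] = 2 + (0.372) * (1) + (-0.027) * (6) + (-0.024) * (6)
                   = 2.0660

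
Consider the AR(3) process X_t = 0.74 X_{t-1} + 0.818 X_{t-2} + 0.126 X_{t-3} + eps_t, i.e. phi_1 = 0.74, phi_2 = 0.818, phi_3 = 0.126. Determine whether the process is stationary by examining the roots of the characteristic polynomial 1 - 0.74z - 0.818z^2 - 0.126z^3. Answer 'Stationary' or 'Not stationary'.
\text{Not stationary}

The AR(p) characteristic polynomial is P(z) = 1 - 0.74z - 0.818z^2 - 0.126z^3.
Stationarity requires all roots to lie outside the unit circle, i.e. |z| > 1 for every root.
Degree 3: look for a simple real root z0 first, then factor out (1 - z/z0) and solve the remaining quadratic.
Testing z0 = -5: P(-5) = 1 + (-0.74)(-5) + (-0.818)(-5)^2 + (-0.126)(-5)^3
  = 1 + (3.7) + (-20.45) + (15.75) = 0.  So z_0 = -5 is a root, |z_0| = 5.
Divide out the factor (1 + 0.2 z) = (1 - z/z0) (since 1/z0 = -0.2):
  P(z) = (1 + 0.2 z)(1 + (-0.94) z + (-0.63) z^2)
  [check: z-coef -0.94 - (-0.2) = -0.74; z^2-coef -0.63 - (-0.2)(-0.94) = -0.818; z^3-coef -(-0.2)(-0.63) = -0.126.]
Remaining roots from the quadratic factor 1 + (-0.94) z + (-0.63) z^2:
  Set 1 + (-0.94) z + (-0.63) z^2 = 0, i.e. a z^2 + b z + c = 0 with a = -0.63, b = -0.94, c = 1.
  Discriminant D = b^2 - 4ac = (-0.94)^2 - 4*(-0.63)*1 = 0.8836 - (-2.52) = 3.4036.
  D >= 0, so the roots are real: z = (-b +/- sqrt(D)) / (2a) = (0.94 +/- 1.844885) / (-1.26).
    z_1 = (0.94 + 1.844885) / (-1.26) = -2.2102,   |z_1| = 2.2102.
    z_2 = (0.94 - 1.844885) / (-1.26) = 0.7182,   |z_2| = 0.7182.
Moduli of all roots: 5.0000, 2.2102, 0.7182.
All moduli strictly greater than 1? No.
Verdict: Not stationary.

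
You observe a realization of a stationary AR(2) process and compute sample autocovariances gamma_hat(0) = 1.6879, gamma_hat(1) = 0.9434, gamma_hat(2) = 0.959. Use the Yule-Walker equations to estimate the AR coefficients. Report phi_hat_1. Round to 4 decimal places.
\hat\phi_{1} = 0.3510

The Yule-Walker equations for an AR(p) process read, in matrix form,
  Gamma_p phi = r_p,   with   (Gamma_p)_{ij} = gamma(|i - j|),
                       (r_p)_i = gamma(i),   i,j = 1..p.
Substitute the sample gammas (Toeplitz matrix and right-hand side of size 2):
  Gamma_p = [[1.6879, 0.9434], [0.9434, 1.6879]]
  r_p     = [0.9434, 0.959]
Written out:
  1.6879 phi_1 + 0.9434 phi_2 = 0.9434
  0.9434 phi_1 + 1.6879 phi_2 = 0.959
Solve by Cramer's rule:
  det = gamma(0)^2 - gamma(1)^2 = (1.6879)^2 - (0.9434)^2 = 2.84900641 - 0.89000356 = 1.95900285
  phi_hat_1 = [gamma(1) gamma(0) - gamma(1) gamma(2)] / det = [(0.9434)(1.6879) - (0.9434)(0.959)] / 1.95900285 = 0.68764426 / 1.95900285 = 0.351
  phi_hat_2 = [gamma(0) gamma(2) - gamma(1)^2] / det = [(1.6879)(0.959) - (0.9434)^2] / 1.95900285 = 0.72869254 / 1.95900285 = 0.372
So phi_hat = [0.3510, 0.3720].
Therefore phi_hat_1 = 0.3510.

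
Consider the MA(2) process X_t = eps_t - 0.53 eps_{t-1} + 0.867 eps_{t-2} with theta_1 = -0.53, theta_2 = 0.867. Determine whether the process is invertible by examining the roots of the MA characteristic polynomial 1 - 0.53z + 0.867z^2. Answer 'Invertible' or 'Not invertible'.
\text{Invertible}

The MA(q) characteristic polynomial is P(z) = 1 - 0.53z + 0.867z^2.
Invertibility requires all roots to lie outside the unit circle, i.e. |z| > 1 for every root.
Set 1 + (-0.53) z + (0.867) z^2 = 0, i.e. a z^2 + b z + c = 0 with a = 0.867, b = -0.53, c = 1.
Discriminant D = b^2 - 4ac = (-0.53)^2 - 4*(0.867)*1 = 0.2809 - (3.468) = -3.1871.
D < 0, so the roots are the complex-conjugate pair z = (-b +/- i sqrt(-D)) / (2a) = 0.3057 +/- 1.0296i.
For a conjugate pair |z|^2 = z * conj(z) = (product of roots) = c/a = 1/(0.867) = 1.153403, so |z| = sqrt(1.153403) = 1.074 for both roots.
Moduli of all roots: 1.0740, 1.0740.
All moduli strictly greater than 1? Yes.
Verdict: Invertible.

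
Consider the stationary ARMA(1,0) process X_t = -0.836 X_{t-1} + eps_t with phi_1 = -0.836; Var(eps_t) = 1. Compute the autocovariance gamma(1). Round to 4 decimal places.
\gamma(1) = -2.7764

Multiply the model equation by X_{t-k} and take expectations. With theta_0 = psi_0 = 1 and psi_j the MA(infinity) weights, this gives
  gamma(k) - sum_i phi_i gamma(k-i) = c_k,
  c_k = sigma^2 * sum_{j=k..q} theta_j psi_{j-k}   (c_k = 0 for k > q),
using gamma(-m) = gamma(m).
Pure AR (q = 0): c_0 = sigma^2 = 1, c_k = 0 for k >= 1.
Equations for k = 0 and k = 1 (AR order 1):
  gamma(0) = phi_1 gamma(1) + c_0
  gamma(1) = phi_1 gamma(0) + c_1
Substituting the second into the first: gamma(0) (1 - phi_1^2) = c_0 + phi_1 c_1, so
  gamma(0) = c_0 / (1 - phi_1^2) = 1 / (1 - (-0.836)^2) = 1 / 0.301104 = 3.321112.
  gamma(1) = phi_1 gamma(0) = (-0.836)(3.321112) = -2.776449.
Therefore gamma(1) = -2.7764 (to 4 decimal places).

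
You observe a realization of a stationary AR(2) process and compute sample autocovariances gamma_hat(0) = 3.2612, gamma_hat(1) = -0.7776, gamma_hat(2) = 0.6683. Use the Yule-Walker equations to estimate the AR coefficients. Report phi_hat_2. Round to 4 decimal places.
\hat\phi_{2} = 0.1570

The Yule-Walker equations for an AR(p) process read, in matrix form,
  Gamma_p phi = r_p,   with   (Gamma_p)_{ij} = gamma(|i - j|),
                       (r_p)_i = gamma(i),   i,j = 1..p.
Substitute the sample gammas (Toeplitz matrix and right-hand side of size 2):
  Gamma_p = [[3.2612, -0.7776], [-0.7776, 3.2612]]
  r_p     = [-0.7776, 0.6683]
Written out:
  3.2612 phi_1 - 0.7776 phi_2 = -0.7776
  -0.7776 phi_1 + 3.2612 phi_2 = 0.6683
Solve by Cramer's rule:
  det = gamma(0)^2 - gamma(1)^2 = (3.2612)^2 - (-0.7776)^2 = 10.63542544 - 0.60466176 = 10.03076368
  phi_hat_1 = [gamma(1) gamma(0) - gamma(1) gamma(2)] / det = [(-0.7776)(3.2612) - (-0.7776)(0.6683)] / 10.03076368 = -2.01623904 / 10.03076368 = -0.201
  phi_hat_2 = [gamma(0) gamma(2) - gamma(1)^2] / det = [(3.2612)(0.6683) - (-0.7776)^2] / 10.03076368 = 1.5747982 / 10.03076368 = 0.157
So phi_hat = [-0.2010, 0.1570].
Therefore phi_hat_2 = 0.1570.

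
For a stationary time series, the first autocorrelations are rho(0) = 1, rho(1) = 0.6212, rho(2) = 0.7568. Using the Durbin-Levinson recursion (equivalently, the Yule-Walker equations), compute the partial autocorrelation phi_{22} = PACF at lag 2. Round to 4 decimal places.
\phi_{22} = 0.6040

The PACF at lag k is phi_{kk}, the last component of the solution
to the Yule-Walker system G_k phi = r_k where
  (G_k)_{ij} = rho(|i - j|), (r_k)_i = rho(i), i,j = 1..k.
Equivalently, Durbin-Levinson gives phi_{kk} iteratively:
  phi_{11} = rho(1)
  phi_{kk} = [rho(k) - sum_{j=1..k-1} phi_{k-1,j} rho(k-j)]
            / [1 - sum_{j=1..k-1} phi_{k-1,j} rho(j)],
  phi_{k,j} = phi_{k-1,j} - phi_{kk} phi_{k-1,k-j},  j = 1..k-1.
Step k = 1:
  phi_11 = rho(1) = 0.6212.
Step k = 2:
  phi_22 = [rho(2) - phi_11 rho(1)] / [1 - phi_11 rho(1)] = [0.7568 - (0.6212)(0.6212)] / [1 - (0.6212)(0.6212)]
         = 0.37091056 / 0.61411056 = 0.604.
Therefore phi_{22} = 0.6040.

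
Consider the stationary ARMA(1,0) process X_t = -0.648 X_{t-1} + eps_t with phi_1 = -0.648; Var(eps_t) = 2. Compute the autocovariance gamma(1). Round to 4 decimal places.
\gamma(1) = -2.2341

Multiply the model equation by X_{t-k} and take expectations. With theta_0 = psi_0 = 1 and psi_j the MA(infinity) weights, this gives
  gamma(k) - sum_i phi_i gamma(k-i) = c_k,
  c_k = sigma^2 * sum_{j=k..q} theta_j psi_{j-k}   (c_k = 0 for k > q),
using gamma(-m) = gamma(m).
Pure AR (q = 0): c_0 = sigma^2 = 2, c_k = 0 for k >= 1.
Equations for k = 0 and k = 1 (AR order 1):
  gamma(0) = phi_1 gamma(1) + c_0
  gamma(1) = phi_1 gamma(0) + c_1
Substituting the second into the first: gamma(0) (1 - phi_1^2) = c_0 + phi_1 c_1, so
  gamma(0) = c_0 / (1 - phi_1^2) = 2 / (1 - (-0.648)^2) = 2 / 0.580096 = 3.447705.
  gamma(1) = phi_1 gamma(0) = (-0.648)(3.447705) = -2.234113.
Therefore gamma(1) = -2.2341 (to 4 decimal places).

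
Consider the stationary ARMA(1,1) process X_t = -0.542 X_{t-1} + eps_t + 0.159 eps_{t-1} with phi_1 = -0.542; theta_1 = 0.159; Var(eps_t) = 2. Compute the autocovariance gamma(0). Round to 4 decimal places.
\gamma(0) = 2.4154

Multiply the model equation by X_{t-k} and take expectations. With theta_0 = psi_0 = 1 and psi_j the MA(infinity) weights, this gives
  gamma(k) - sum_i phi_i gamma(k-i) = c_k,
  c_k = sigma^2 * sum_{j=k..q} theta_j psi_{j-k}   (c_k = 0 for k > q),
using gamma(-m) = gamma(m).
psi-weights needed (psi_j = theta_j + sum_i phi_i psi_{j-i}):
  psi_1 = theta_1 + phi_1 = 0.159 + (-0.542) = -0.383
Right-hand sides:
  c_0 = sigma^2 (1 + theta_1 psi_1) = 2 * (1 + (0.159)(-0.383)) = 2 * 0.939103 = 1.878206
  c_1 = sigma^2 theta_1 = 2 * (0.159) = 0.318
  c_2 = 0
Equations for k = 0 and k = 1 (AR order 1):
  gamma(0) = phi_1 gamma(1) + c_0
  gamma(1) = phi_1 gamma(0) + c_1
Substituting the second into the first: gamma(0) (1 - phi_1^2) = c_0 + phi_1 c_1, so
  gamma(0) = (c_0 + phi_1 c_1) / (1 - phi_1^2) = (1.878206 + (-0.542)(0.318)) / (1 - (-0.542)^2) = 1.70585 / 0.706236 = 2.415411.
Therefore gamma(0) = 2.4154 (to 4 decimal places).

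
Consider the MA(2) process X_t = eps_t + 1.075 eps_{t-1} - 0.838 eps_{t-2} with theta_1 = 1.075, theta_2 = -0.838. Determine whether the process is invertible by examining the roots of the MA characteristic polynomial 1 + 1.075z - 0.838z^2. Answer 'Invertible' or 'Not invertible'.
\text{Not invertible}

The MA(q) characteristic polynomial is P(z) = 1 + 1.075z - 0.838z^2.
Invertibility requires all roots to lie outside the unit circle, i.e. |z| > 1 for every root.
Set 1 + (1.075) z + (-0.838) z^2 = 0, i.e. a z^2 + b z + c = 0 with a = -0.838, b = 1.075, c = 1.
Discriminant D = b^2 - 4ac = (1.075)^2 - 4*(-0.838)*1 = 1.155625 - (-3.352) = 4.507625.
D >= 0, so the roots are real: z = (-b +/- sqrt(D)) / (2a) = (-1.075 +/- 2.123117) / (-1.676).
  z_1 = (-1.075 + 2.123117) / (-1.676) = -0.6254,   |z_1| = 0.6254.
  z_2 = (-1.075 - 2.123117) / (-1.676) = 1.9082,   |z_2| = 1.9082.
Moduli of all roots: 0.6254, 1.9082.
All moduli strictly greater than 1? No.
Verdict: Not invertible.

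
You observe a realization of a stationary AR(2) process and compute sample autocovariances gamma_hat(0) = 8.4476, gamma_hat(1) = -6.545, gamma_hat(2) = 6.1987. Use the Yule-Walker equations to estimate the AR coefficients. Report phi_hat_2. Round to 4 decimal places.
\hat\phi_{2} = 0.3340

The Yule-Walker equations for an AR(p) process read, in matrix form,
  Gamma_p phi = r_p,   with   (Gamma_p)_{ij} = gamma(|i - j|),
                       (r_p)_i = gamma(i),   i,j = 1..p.
Substitute the sample gammas (Toeplitz matrix and right-hand side of size 2):
  Gamma_p = [[8.4476, -6.545], [-6.545, 8.4476]]
  r_p     = [-6.545, 6.1987]
Written out:
  8.4476 phi_1 - 6.545 phi_2 = -6.545
  -6.545 phi_1 + 8.4476 phi_2 = 6.1987
Solve by Cramer's rule:
  det = gamma(0)^2 - gamma(1)^2 = (8.4476)^2 - (-6.545)^2 = 71.36194576 - 42.837025 = 28.52492076
  phi_hat_1 = [gamma(1) gamma(0) - gamma(1) gamma(2)] / det = [(-6.545)(8.4476) - (-6.545)(6.1987)] / 28.52492076 = -14.7190505 / 28.52492076 = -0.516
  phi_hat_2 = [gamma(0) gamma(2) - gamma(1)^2] / det = [(8.4476)(6.1987) - (-6.545)^2] / 28.52492076 = 9.52711312 / 28.52492076 = 0.334
So phi_hat = [-0.5160, 0.3340].
Therefore phi_hat_2 = 0.3340.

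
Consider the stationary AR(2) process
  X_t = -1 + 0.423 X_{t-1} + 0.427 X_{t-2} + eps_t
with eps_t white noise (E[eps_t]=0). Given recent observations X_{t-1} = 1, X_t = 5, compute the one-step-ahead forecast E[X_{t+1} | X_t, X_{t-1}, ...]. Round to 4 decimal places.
E[X_{t+1} \mid \mathcal F_t] = 1.5420

For an AR(p) model X_t = c + sum_i phi_i X_{t-i} + eps_t, the
one-step-ahead conditional mean is
  E[X_{t+1} | X_t, ...] = c + sum_i phi_i X_{t+1-i}.
Substitute known values:
  E[X_{t+1} | ...] = -1 + (0.423) * (5) + (0.427) * (1)
                   = 1.5420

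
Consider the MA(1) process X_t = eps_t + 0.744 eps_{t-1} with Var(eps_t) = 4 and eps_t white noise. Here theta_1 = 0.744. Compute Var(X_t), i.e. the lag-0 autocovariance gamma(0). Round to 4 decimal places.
\gamma(0) = 6.2141

For an MA(q) process X_t = eps_t + sum_i theta_i eps_{t-i} with
Var(eps_t) = sigma^2, the variance is
  gamma(0) = sigma^2 * (1 + sum_i theta_i^2).
  sum_i theta_i^2 = (0.744)^2 = 0.553536.
  gamma(0) = 4 * (1 + 0.553536) = 4 * 1.553536 = 6.214144, which rounds to 6.2141.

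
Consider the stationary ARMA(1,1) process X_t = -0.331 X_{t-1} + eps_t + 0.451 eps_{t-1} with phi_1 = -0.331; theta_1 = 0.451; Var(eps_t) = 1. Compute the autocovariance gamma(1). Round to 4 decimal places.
\gamma(1) = 0.1146

Multiply the model equation by X_{t-k} and take expectations. With theta_0 = psi_0 = 1 and psi_j the MA(infinity) weights, this gives
  gamma(k) - sum_i phi_i gamma(k-i) = c_k,
  c_k = sigma^2 * sum_{j=k..q} theta_j psi_{j-k}   (c_k = 0 for k > q),
using gamma(-m) = gamma(m).
psi-weights needed (psi_j = theta_j + sum_i phi_i psi_{j-i}):
  psi_1 = theta_1 + phi_1 = 0.451 + (-0.331) = 0.12
Right-hand sides:
  c_0 = sigma^2 (1 + theta_1 psi_1) = 1 * (1 + (0.451)(0.12)) = 1 * 1.05412 = 1.05412
  c_1 = sigma^2 theta_1 = 1 * (0.451) = 0.451
  c_2 = 0
Equations for k = 0 and k = 1 (AR order 1):
  gamma(0) = phi_1 gamma(1) + c_0
  gamma(1) = phi_1 gamma(0) + c_1
Substituting the second into the first: gamma(0) (1 - phi_1^2) = c_0 + phi_1 c_1, so
  gamma(0) = (c_0 + phi_1 c_1) / (1 - phi_1^2) = (1.05412 + (-0.331)(0.451)) / (1 - (-0.331)^2) = 0.904839 / 0.890439 = 1.016172.
  gamma(1) = phi_1 gamma(0) + c_1 = (-0.331)(1.016172) + (0.451) = 0.114647.
Therefore gamma(1) = 0.1146 (to 4 decimal places).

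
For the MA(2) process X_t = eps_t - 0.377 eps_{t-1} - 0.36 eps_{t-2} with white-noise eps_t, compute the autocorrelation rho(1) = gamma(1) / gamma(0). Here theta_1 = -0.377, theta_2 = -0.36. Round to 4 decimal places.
\rho(1) = -0.1897

For an MA(q) process with theta_0 = 1, the autocovariance is
  gamma(k) = sigma^2 * sum_{i=0..q-k} theta_i * theta_{i+k},
and rho(k) = gamma(k) / gamma(0). Sigma^2 cancels.
  numerator   = (1)*(-0.377) + (-0.377)*(-0.36) = -0.24128.
  denominator = (1)^2 + (-0.377)^2 + (-0.36)^2 = 1.271729.
  rho(1) = -0.24128 / 1.271729 = -0.1897.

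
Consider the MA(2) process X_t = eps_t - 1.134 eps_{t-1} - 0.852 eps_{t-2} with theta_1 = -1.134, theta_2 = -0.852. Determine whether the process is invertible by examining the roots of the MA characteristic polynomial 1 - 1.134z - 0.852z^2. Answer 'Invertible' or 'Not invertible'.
\text{Not invertible}

The MA(q) characteristic polynomial is P(z) = 1 - 1.134z - 0.852z^2.
Invertibility requires all roots to lie outside the unit circle, i.e. |z| > 1 for every root.
Set 1 + (-1.134) z + (-0.852) z^2 = 0, i.e. a z^2 + b z + c = 0 with a = -0.852, b = -1.134, c = 1.
Discriminant D = b^2 - 4ac = (-1.134)^2 - 4*(-0.852)*1 = 1.285956 - (-3.408) = 4.693956.
D >= 0, so the roots are real: z = (-b +/- sqrt(D)) / (2a) = (1.134 +/- 2.166554) / (-1.704).
  z_1 = (1.134 + 2.166554) / (-1.704) = -1.9369,   |z_1| = 1.9369.
  z_2 = (1.134 - 2.166554) / (-1.704) = 0.606,   |z_2| = 0.606.
Moduli of all roots: 1.9369, 0.6060.
All moduli strictly greater than 1? No.
Verdict: Not invertible.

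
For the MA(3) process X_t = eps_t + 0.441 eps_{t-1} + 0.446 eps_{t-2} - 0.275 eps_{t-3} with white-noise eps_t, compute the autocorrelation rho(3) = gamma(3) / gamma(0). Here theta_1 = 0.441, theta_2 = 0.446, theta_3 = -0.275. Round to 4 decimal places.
\rho(3) = -0.1872

For an MA(q) process with theta_0 = 1, the autocovariance is
  gamma(k) = sigma^2 * sum_{i=0..q-k} theta_i * theta_{i+k},
and rho(k) = gamma(k) / gamma(0). Sigma^2 cancels.
  numerator   = (1)*(-0.275) = -0.275.
  denominator = (1)^2 + (0.441)^2 + (0.446)^2 + (-0.275)^2 = 1.469022.
  rho(3) = -0.275 / 1.469022 = -0.1872.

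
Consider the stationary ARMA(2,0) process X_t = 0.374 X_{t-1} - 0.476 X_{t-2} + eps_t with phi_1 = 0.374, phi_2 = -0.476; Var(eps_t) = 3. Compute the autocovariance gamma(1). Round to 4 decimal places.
\gamma(1) = 1.0503

Multiply the model equation by X_{t-k} and take expectations. With theta_0 = psi_0 = 1 and psi_j the MA(infinity) weights, this gives
  gamma(k) - sum_i phi_i gamma(k-i) = c_k,
  c_k = sigma^2 * sum_{j=k..q} theta_j psi_{j-k}   (c_k = 0 for k > q),
using gamma(-m) = gamma(m).
Pure AR (q = 0): c_0 = sigma^2 = 3, c_k = 0 for k >= 1.
Equations for k = 0, 1, 2 (AR order 2, c_2 = 0):
  (E0) gamma(0) = phi_1 gamma(1) + phi_2 gamma(2) + c_0
  (E1) gamma(1) = phi_1 gamma(0) + phi_2 gamma(1) + c_1
  (E2) gamma(2) = phi_1 gamma(1) + phi_2 gamma(0)
From (E1): gamma(1) = A gamma(0) + B with
  A = phi_1 / (1 - phi_2) = 0.374 / 1.476 = 0.253388,   B = c_1 / (1 - phi_2) = 0 / 1.476 = 0.
Insert (E2) into (E0): gamma(0) (1 - phi_2^2) = phi_1 (1 + phi_2) gamma(1) + c_0.
  phi_1 (1 + phi_2) = (0.374)(0.524) = 0.195976,   1 - phi_2^2 = 0.773424.
Replace gamma(1) by A gamma(0) + B and collect gamma(0):
  gamma(0) [0.773424 - (0.195976)(0.253388)] = c_0 = 3
  gamma(0) * 0.723766 = 3
  gamma(0) = 3 / 0.723766 = 4.144985.
  gamma(1) = A gamma(0) = (0.253388)(4.144985) = 1.050288.
Therefore gamma(1) = 1.0503 (to 4 decimal places).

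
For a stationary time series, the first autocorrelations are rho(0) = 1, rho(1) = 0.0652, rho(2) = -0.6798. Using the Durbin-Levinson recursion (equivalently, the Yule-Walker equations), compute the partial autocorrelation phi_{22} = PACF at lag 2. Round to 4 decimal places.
\phi_{22} = -0.6870

The PACF at lag k is phi_{kk}, the last component of the solution
to the Yule-Walker system G_k phi = r_k where
  (G_k)_{ij} = rho(|i - j|), (r_k)_i = rho(i), i,j = 1..k.
Equivalently, Durbin-Levinson gives phi_{kk} iteratively:
  phi_{11} = rho(1)
  phi_{kk} = [rho(k) - sum_{j=1..k-1} phi_{k-1,j} rho(k-j)]
            / [1 - sum_{j=1..k-1} phi_{k-1,j} rho(j)],
  phi_{k,j} = phi_{k-1,j} - phi_{kk} phi_{k-1,k-j},  j = 1..k-1.
Step k = 1:
  phi_11 = rho(1) = 0.0652.
Step k = 2:
  phi_22 = [rho(2) - phi_11 rho(1)] / [1 - phi_11 rho(1)] = [-0.6798 - (0.0652)(0.0652)] / [1 - (0.0652)(0.0652)]
         = -0.68405104 / 0.99574896 = -0.687.
Therefore phi_{22} = -0.6870.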